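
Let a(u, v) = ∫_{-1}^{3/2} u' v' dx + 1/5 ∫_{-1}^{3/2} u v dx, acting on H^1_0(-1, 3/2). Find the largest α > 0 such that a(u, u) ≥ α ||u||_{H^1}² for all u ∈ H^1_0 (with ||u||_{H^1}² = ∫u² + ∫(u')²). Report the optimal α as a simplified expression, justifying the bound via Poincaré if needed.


α = (5 + 4*π^2)/(25 + 4*π^2)

Coercivity of a(·,·) on H^1_0(-1, 3/2) means a(u, u) ≥ α ||u||_{H^1}² for every u ∈ H^1_0.
The interval has length L = 5/2, and Poincaré/coercivity depend only on L. Here a(u, u) = ∫(u')² + (1/5)·∫u².
Here 0 < c = 1/5 < 1. The condition a(u,u) ≥ α||u||_{H^1}² reads (1−α)∫(u')² ≥ (α−c)∫u². Any admissible α is ≤ 1 (rapidly oscillating u have ∫u²/∫(u')² → 0), and α = 1 would force 0 ≥ (1−c)∫u², impossible since c < 1; so 1−α > 0. By the sharp Poincaré inequality on H^1_0 of an interval of length L, ∫(u')² ≥ (π/L)²∫u² with equality for the first sine mode sin(π(x−x₀)/L) (x₀ the left endpoint), so the inequality holds for all u iff (1−α)(π/L)² ≥ α − c, i.e. α ≤ ((π/L)² + c)/((π/L)² + 1) = (1 + c(L/π)²)/(1 + (L/π)²). With (π/L)² = 4*π^2/25 and c = 1/5, the largest admissible constant is α = ((π/L)² + c)/((π/L)² + 1).
Simplifying, α = (5 + 4*π^2)/(25 + 4*π^2).


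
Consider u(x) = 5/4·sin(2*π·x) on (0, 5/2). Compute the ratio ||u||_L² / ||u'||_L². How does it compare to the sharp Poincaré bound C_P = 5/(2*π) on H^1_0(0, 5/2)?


||u||_L² / ||u'||_L² = 1/(2*π) < C_P = 5/(2*π).

u(x) = 5/4·sin(2*π·x), so u'(x) = 5*π*cos(2*π*x)/2.
Writing u(x) = A·sin(kπx/L) with A = 5/4 and k = 5, use ∫_0^L sin²(kπx/L) dx = L/2 and ∫_0^L cos²(kπx/L) dx = L/2.
u² = 25/16·sin²(2*π·x) and (u')² = 25*π^2/4·cos²(2*π·x), and each of sin², cos² integrates to L/2 = 5/4 over (0, 5/2).
∫_0^5/2 u² dx = 125/64, so ||u||_L² = 5*sqrt(5)/8.
∫_0^5/2 (u')² dx = 125*π^2/16, so ||u'||_L² = 5*sqrt(5)*π/4.
Ratio ||u||_L² / ||u'||_L² = 1/(2*π).
Sharp Poincaré constant on H^1_0(0, 5/2) is C_P = L/π = 5/(2*π), achieved by sin(2*π/5·x).
This is the k = 5 harmonic; the ratio L/(kπ) is strictly less than C_P = L/π, consistent with the sharp inequality ||u||_L² ≤ C_P ||u'||_L².


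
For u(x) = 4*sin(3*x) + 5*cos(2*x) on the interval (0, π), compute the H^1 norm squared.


||u||_{H^1(0,π)}^2 = 240 + 285*π/2

u'(x) = -10*sin(2*x) + 12*cos(3*x).
Expand u² and (u')² and integrate term by term on (0, π), using: for integers n ≥ 1, ∫_0^π sin²(nx) dx = ∫_0^π cos²(nx) dx = π/2; for n ≠ n', ∫_0^π sin(nx)sin(n'x) dx = ∫_0^π cos(nx)cos(n'x) dx = 0; and by product-to-sum, ∫_0^π sin(nx)cos(n'x) dx = ½∫_0^π [sin((n+n')x) + sin((n−n')x)] dx, which is 0 when n+n' is even and 2n/(n²−n'²) when n+n' is odd (it need not vanish on (0, π)).
  u² squared terms: (4)²·∫sin(3x)² dx = 16·π/2 = 8*π;  (5)²·∫cos(2x)² dx = 25·π/2 = 25*π/2.
  u² cross terms: 2·(4)·(5)·∫sin(3x)·cos(2x) dx = 40·(6/5) = 48.
  So ∫_0^π u² dx = 8*π + 25*π/2 + 48 = 48 + 41*π/2.
  (u')² squared terms: (-10)²·∫sin(2x)² dx = 100·π/2 = 50*π;  (12)²·∫cos(3x)² dx = 144·π/2 = 72*π.
  (u')² cross terms: 2·(-10)·(12)·∫sin(2x)·cos(3x) dx = -240·(-4/5) = 192.
  So ∫_0^π (u')² dx = 50*π + 72*π + 192 = 192 + 122*π.
||u||_{H^1}^2 = (48 + 41*π/2) + (192 + 122*π) = 240 + 285*π/2.


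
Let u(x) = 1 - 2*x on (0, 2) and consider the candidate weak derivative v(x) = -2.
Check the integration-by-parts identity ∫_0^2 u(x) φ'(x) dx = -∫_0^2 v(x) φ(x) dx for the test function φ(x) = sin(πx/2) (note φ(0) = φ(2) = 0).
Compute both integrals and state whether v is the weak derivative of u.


LHS = 8/π, RHS = 8/π. Yes, v = u' weakly.

u(x) = 1 - 2*x, classical derivative u'(x) = -2.
φ(x) = sin(πx/2), so φ'(x) = π*cos(π*x/2)/2.
Note φ(0) = φ(2) = 0, so the boundary term u·φ vanishes.
LHS = ∫_0^2 u(x) φ'(x) dx = ∫_0^2 (-π*x*cos(π*x/2) + π*cos(π*x/2)/2) dx. Term by term:
  ∫_0^2 π*cos(π*x/2)/2 dx = 0;  ∫_0^2 -π*x*cos(π*x/2) dx = 8/π.
Sum: 0 + 8/π = 8/π.
So LHS = 8/π.
∫_0^2 v(x) φ(x) dx = ∫_0^2 (-2*sin(π*x/2)) dx. Term by term:
  ∫_0^2 -2*sin(π*x/2) dx = -8/π.
So RHS = -∫_0^2 v(x) φ(x) dx = 8/π.
LHS = RHS, so the identity holds for this test φ.
Moreover u is smooth here and v(x) = u'(x) = -2 pointwise, so the identity holds for every test function. Hence v is the weak derivative of u.


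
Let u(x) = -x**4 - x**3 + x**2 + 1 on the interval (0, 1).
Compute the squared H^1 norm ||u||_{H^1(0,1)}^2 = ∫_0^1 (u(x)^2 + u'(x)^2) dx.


||u||_{H^1}^2 = 5129/1260

The H^1 norm (squared) on an interval (0, L) is
  ||u||_{H^1}^2 = ∫_0^L u(x)^2 dx + ∫_0^L u'(x)^2 dx.
Compute u'(x) = -4*x**3 - 3*x**2 + 2*x.
Then u(x)^2 = x**8 + 2*x**7 - x**6 - 2*x**5 - x**4 - 2*x**3 + 2*x**2 + 1 and u'(x)^2 = 16*x**6 + 24*x**5 - 7*x**4 - 12*x**3 + 4*x**2.
Integrate each monomial from 0 to 1 using ∫_0^1 c·x^n dx = c·1^(n+1)/(n+1):
  ∫_0^1 u(x)^2 dx = ∫_0^1 (x^8 + 2*x^7 - x^6 - 2*x^5 - x^4 - 2*x^3 + 2*x^2 + 1) dx. Term by term:
    ∫_0^1 x^8 dx = 1/9;  ∫_0^1 2*x^7 dx = 1/4;  ∫_0^1 -x^6 dx = -1/7;
    ∫_0^1 -2*x^5 dx = -1/3;  ∫_0^1 -x^4 dx = -1/5;  ∫_0^1 -2*x^3 dx = -1/2;
    ∫_0^1 2*x^2 dx = 2/3;  ∫_0^1 1 dx = 1.
  Sum: 1/9 + 1/4 − 1/7 − 1/3 − 1/5 − 1/2 + 2/3 + 1 = 1073/1260.
  ∫_0^1 u'(x)^2 dx = ∫_0^1 (16*x^6 + 24*x^5 - 7*x^4 - 12*x^3 + 4*x^2) dx. Term by term:
    ∫_0^1 16*x^6 dx = 16/7;  ∫_0^1 24*x^5 dx = 4;  ∫_0^1 -7*x^4 dx = -7/5;
    ∫_0^1 -12*x^3 dx = -3;  ∫_0^1 4*x^2 dx = 4/3.
  Sum: 16/7 + 4 − 7/5 − 3 + 4/3 = 338/105.
Adding: ||u||_{H^1}^2 = 1073/1260 + 338/105 = 5129/1260.


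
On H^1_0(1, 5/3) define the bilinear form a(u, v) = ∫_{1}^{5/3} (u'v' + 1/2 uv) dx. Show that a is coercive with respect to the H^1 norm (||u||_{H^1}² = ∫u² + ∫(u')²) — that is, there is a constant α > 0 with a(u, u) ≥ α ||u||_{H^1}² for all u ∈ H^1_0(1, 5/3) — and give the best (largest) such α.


α = (2 + 9*π^2)/(4 + 9*π^2)

Coercivity of a(·,·) on H^1_0(1, 5/3) means a(u, u) ≥ α ||u||_{H^1}² for every u ∈ H^1_0.
The interval has length L = 2/3, and Poincaré/coercivity depend only on L. Here a(u, u) = ∫(u')² + (1/2)·∫u².
Here 0 < c = 1/2 < 1. The condition a(u,u) ≥ α||u||_{H^1}² reads (1−α)∫(u')² ≥ (α−c)∫u². Any admissible α is ≤ 1 (rapidly oscillating u have ∫u²/∫(u')² → 0), and α = 1 would force 0 ≥ (1−c)∫u², impossible since c < 1; so 1−α > 0. By the sharp Poincaré inequality on H^1_0 of an interval of length L, ∫(u')² ≥ (π/L)²∫u² with equality for the first sine mode sin(π(x−x₀)/L) (x₀ the left endpoint), so the inequality holds for all u iff (1−α)(π/L)² ≥ α − c, i.e. α ≤ ((π/L)² + c)/((π/L)² + 1) = (1 + c(L/π)²)/(1 + (L/π)²). With (π/L)² = 9*π^2/4 and c = 1/2, the largest admissible constant is α = ((π/L)² + c)/((π/L)² + 1).
Simplifying, α = (2 + 9*π^2)/(4 + 9*π^2).


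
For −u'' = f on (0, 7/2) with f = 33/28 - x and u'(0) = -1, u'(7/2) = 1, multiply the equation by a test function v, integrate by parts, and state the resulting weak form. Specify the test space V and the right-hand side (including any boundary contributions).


V = H^1(0, 7/2) (v unrestricted at boundary; u is determined up to an additive constant); weak form: ∫_0^7/2 u'v' dx = ∫_0^7/2 (33/28 - x) v dx + v(7/2) + v(0) for all v ∈ V.

Multiply both sides by a test function v and integrate from 0 to 7/2:
  ∫_0^7/2 −u''(x) v(x) dx = ∫_0^7/2 f(x) v(x) dx.
Integrate the LHS by parts once:
  ∫_0^7/2 −u'' v dx = −[u'(x) v(x)]_0^7/2 + ∫_0^7/2 u'(x) v'(x) dx.
Thus ∫_0^7/2 u'(x) v'(x) dx = ∫_0^7/2 f(x) v(x) dx + [u'(x) v(x)]_0^7/2.
Choose V so that boundary terms are either known or forced to vanish.
u has inhomogeneous Neumann u'(0) = -1, u'(7/2) = 1. [u' v]_0^7/2 = (1)·v(7/2) − (-1)·v(0) = v(7/2) + v(0). Take V = H^1(0, 7/2); boundary term becomes part of RHS.
Weak formulation: find u (satisfying any essential BC) such that ∫_0^7/2 u'(x) v'(x) dx = ∫_0^7/2 f v dx + v(7/2) + v(0) for all v ∈ V (Neumann data are natural BCs: they enter the RHS as boundary terms).
Substituting f(x) = 33/28 - x, the right-hand side is ∫_0^7/2 (33/28 - x) v dx + v(7/2) + v(0).
Compatibility check (pure Neumann): taking v ≡ 1 ∈ V gives 0 = ∫_0^7/2 f dx + (1) − (-1), i.e. ∫_0^7/2 f dx must equal u'(0) − u'(7/2) = -2. Indeed ∫_0^7/2 (33/28 - x) dx = -2, so the data are compatible. The solution is then unique only up to an additive constant (fix it e.g. by requiring ∫_0^7/2 u dx = 0).


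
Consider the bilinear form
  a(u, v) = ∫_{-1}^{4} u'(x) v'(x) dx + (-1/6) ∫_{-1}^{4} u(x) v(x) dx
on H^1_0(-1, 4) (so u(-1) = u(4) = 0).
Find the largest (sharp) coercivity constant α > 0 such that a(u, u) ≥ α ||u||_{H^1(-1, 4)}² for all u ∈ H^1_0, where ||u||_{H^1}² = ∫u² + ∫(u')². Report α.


α = (-25/6 + π^2)/(π^2 + 25)

Coercivity of a(·,·) on H^1_0(-1, 4) means a(u, u) ≥ α ||u||_{H^1}² for every u ∈ H^1_0.
The interval has length L = 5, and Poincaré/coercivity depend only on L. Here a(u, u) = ∫(u')² + (-1/6)·∫u².
Here c = -1/6 < 0 with |c| < (π/L)² = π^2/25, so coercivity still holds. The condition a(u,u) ≥ α||u||_{H^1}² reads (1−α)∫(u')² ≥ (α−c)∫u². Any admissible α is ≤ 1 (rapidly oscillating u have ∫u²/∫(u')² → 0), and α = 1 would force 0 ≥ (1−c)∫u², impossible since c < 1; so 1−α > 0. By the sharp Poincaré inequality on H^1_0 of an interval of length L, ∫(u')² ≥ (π/L)²∫u² with equality for the first sine mode sin(π(x−x₀)/L) (x₀ the left endpoint), so the inequality holds for all u iff (1−α)(π/L)² ≥ α − c, i.e. α ≤ ((π/L)² + c)/((π/L)² + 1) = (1 + c(L/π)²)/(1 + (L/π)²). (Direct route, valid since c ≤ 0: Poincaré gives c∫u² ≥ c(L/π)²∫(u')², so a(u,u) ≥ (1 + c(L/π)²)∫(u')², while ||u||_{H^1}² ≤ (1 + (L/π)²)∫(u')²; dividing yields the same α.) With (π/L)² = π^2/25 and c = -1/6, the largest admissible constant is α = ((π/L)² + c)/((π/L)² + 1).
Simplifying, α = (-25/6 + π^2)/(π^2 + 25).


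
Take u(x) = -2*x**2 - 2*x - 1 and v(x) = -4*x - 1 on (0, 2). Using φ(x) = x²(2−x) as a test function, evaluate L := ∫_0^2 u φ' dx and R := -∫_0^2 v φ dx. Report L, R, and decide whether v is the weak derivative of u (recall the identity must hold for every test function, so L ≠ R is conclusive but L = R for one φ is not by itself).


LHS = 136/15, RHS = 116/15. No, v is not the weak derivative of u.

u(x) = -2*x**2 - 2*x - 1, classical derivative u'(x) = -4*x - 2.
φ(x) = x²(2−x), so φ'(x) = x*(4 - 3*x).
Note φ(0) = φ(2) = 0, so the boundary term u·φ vanishes.
LHS = ∫_0^2 u(x) φ'(x) dx = ∫_0^2 (6*x^4 - 2*x^3 - 5*x^2 - 4*x) dx. Term by term:
  ∫_0^2 6*x^4 dx = 192/5;  ∫_0^2 -2*x^3 dx = -8;  ∫_0^2 -5*x^2 dx = -40/3;
  ∫_0^2 -4*x dx = -8.
Sum: 192/5 − 8 − 40/3 − 8 = 136/15.
So LHS = 136/15.
∫_0^2 v(x) φ(x) dx = ∫_0^2 (4*x^4 - 7*x^3 - 2*x^2) dx. Term by term:
  ∫_0^2 4*x^4 dx = 128/5;  ∫_0^2 -7*x^3 dx = -28;  ∫_0^2 -2*x^2 dx = -16/3.
Sum: 128/5 − 28 − 16/3 = -116/15.
So RHS = -∫_0^2 v(x) φ(x) dx = 116/15.
LHS − RHS = 4/3 ≠ 0, so the identity fails.
(For a valid weak derivative the identity must hold for EVERY test function, in particular this one. The failure shows v is NOT the weak derivative of u.)
Correct weak derivative would be u'(x) = -4*x - 2.


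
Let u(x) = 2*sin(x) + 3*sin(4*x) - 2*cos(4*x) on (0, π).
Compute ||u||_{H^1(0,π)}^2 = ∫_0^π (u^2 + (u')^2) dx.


||u||_{H^1(0,π)}^2 = 272/15 + 229*π/2

u'(x) = 8*sin(4*x) + 2*cos(x) + 12*cos(4*x).
Expand u² and (u')² and integrate term by term on (0, π), using: for integers n ≥ 1, ∫_0^π sin²(nx) dx = ∫_0^π cos²(nx) dx = π/2; for n ≠ n', ∫_0^π sin(nx)sin(n'x) dx = ∫_0^π cos(nx)cos(n'x) dx = 0; and by product-to-sum, ∫_0^π sin(nx)cos(n'x) dx = ½∫_0^π [sin((n+n')x) + sin((n−n')x)] dx, which is 0 when n+n' is even and 2n/(n²−n'²) when n+n' is odd (it need not vanish on (0, π)).
  u² squared terms: (-2)²·∫cos(4x)² dx = 4·π/2 = 2*π;  (2)²·∫sin(x)² dx = 4·π/2 = 2*π;  (3)²·∫sin(4x)² dx = 9·π/2 = 9*π/2.
  u² cross terms: 2·(-2)·(2)·∫cos(4x)·sin(x) dx = -8·(-2/15) = 16/15;  2·(-2)·(3)·∫cos(4x)·sin(4x) dx = -12·(0) = 0;  2·(2)·(3)·∫sin(x)·sin(4x) dx = 12·(0) = 0.
  So ∫_0^π u² dx = 2*π + 2*π + 9*π/2 + 16/15 + 0 + 0 = 16/15 + 17*π/2.
  (u')² squared terms: (2)²·∫cos(x)² dx = 4·π/2 = 2*π;  (8)²·∫sin(4x)² dx = 64·π/2 = 32*π;  (12)²·∫cos(4x)² dx = 144·π/2 = 72*π.
  (u')² cross terms: 2·(2)·(8)·∫cos(x)·sin(4x) dx = 32·(8/15) = 256/15;  2·(2)·(12)·∫cos(x)·cos(4x) dx = 48·(0) = 0;  2·(8)·(12)·∫sin(4x)·cos(4x) dx = 192·(0) = 0.
  So ∫_0^π (u')² dx = 2*π + 32*π + 72*π + 256/15 + 0 + 0 = 256/15 + 106*π.
||u||_{H^1}^2 = (16/15 + 17*π/2) + (256/15 + 106*π) = 272/15 + 229*π/2.


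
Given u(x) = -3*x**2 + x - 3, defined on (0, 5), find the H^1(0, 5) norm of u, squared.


||u||_{H^1}^2 = 40825/6

The H^1 norm (squared) on an interval (0, L) is
  ||u||_{H^1}^2 = ∫_0^L u(x)^2 dx + ∫_0^L u'(x)^2 dx.
Compute u'(x) = 1 - 6*x.
Then u(x)^2 = 9*x**4 - 6*x**3 + 19*x**2 - 6*x + 9 and u'(x)^2 = 36*x**2 - 12*x + 1.
Integrate each monomial from 0 to 5 using ∫_0^5 c·x^n dx = c·5^(n+1)/(n+1):
  ∫_0^5 u(x)^2 dx = ∫_0^5 (9*x^4 - 6*x^3 + 19*x^2 - 6*x + 9) dx. Term by term:
    ∫_0^5 9*x^4 dx = 5625;  ∫_0^5 -6*x^3 dx = -1875/2;  ∫_0^5 19*x^2 dx = 2375/3;
    ∫_0^5 -6*x dx = -75;  ∫_0^5 9 dx = 45.
  Sum: 5625 − 1875/2 + 2375/3 − 75 + 45 = 32695/6.
  ∫_0^5 u'(x)^2 dx = ∫_0^5 (36*x^2 - 12*x + 1) dx. Term by term:
    ∫_0^5 36*x^2 dx = 1500;  ∫_0^5 -12*x dx = -150;  ∫_0^5 1 dx = 5.
  Sum: 1500 − 150 + 5 = 1355.
Adding: ||u||_{H^1}^2 = 32695/6 + 1355 = 40825/6.


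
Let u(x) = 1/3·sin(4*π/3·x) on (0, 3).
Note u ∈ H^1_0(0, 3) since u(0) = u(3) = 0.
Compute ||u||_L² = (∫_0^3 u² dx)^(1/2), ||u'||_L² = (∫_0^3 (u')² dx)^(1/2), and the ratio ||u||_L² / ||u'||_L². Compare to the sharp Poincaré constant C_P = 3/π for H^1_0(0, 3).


||u||_L² / ||u'||_L² = 3/(4*π) < C_P = 3/π.

u(x) = 1/3·sin(4*π/3·x), so u'(x) = 4*π*cos(4*π*x/3)/9.
Writing u(x) = A·sin(kπx/L) with A = 1/3 and k = 4, use ∫_0^L sin²(kπx/L) dx = L/2 and ∫_0^L cos²(kπx/L) dx = L/2.
u² = 1/9·sin²(4*π/3·x) and (u')² = 16*π^2/81·cos²(4*π/3·x), and each of sin², cos² integrates to L/2 = 3/2 over (0, 3).
∫_0^3 u² dx = 1/6, so ||u||_L² = sqrt(6)/6.
∫_0^3 (u')² dx = 8*π^2/27, so ||u'||_L² = 2*sqrt(6)*π/9.
Ratio ||u||_L² / ||u'||_L² = 3/(4*π).
Sharp Poincaré constant on H^1_0(0, 3) is C_P = L/π = 3/π, achieved by sin(π/3·x).
This is the k = 4 harmonic; the ratio L/(kπ) is strictly less than C_P = L/π, consistent with the sharp inequality ||u||_L² ≤ C_P ||u'||_L².


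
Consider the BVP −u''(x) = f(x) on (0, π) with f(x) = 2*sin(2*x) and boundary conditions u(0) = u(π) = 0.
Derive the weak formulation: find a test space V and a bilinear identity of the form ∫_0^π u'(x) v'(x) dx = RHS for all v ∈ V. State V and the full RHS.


V = H^1_0(0, π) (so v(0) = v(π) = 0); weak form: ∫_0^π u'v' dx = ∫_0^π (2*sin(2*x)) v dx for all v ∈ V.

Multiply both sides by a test function v and integrate from 0 to π:
  ∫_0^π −u''(x) v(x) dx = ∫_0^π f(x) v(x) dx.
Integrate the LHS by parts once:
  ∫_0^π −u'' v dx = −[u'(x) v(x)]_0^π + ∫_0^π u'(x) v'(x) dx.
Thus ∫_0^π u'(x) v'(x) dx = ∫_0^π f(x) v(x) dx + [u'(x) v(x)]_0^π.
Choose V so that boundary terms are either known or forced to vanish.
u is Dirichlet: u(0) = u(π) = 0. Let V = H^1_0(0, π); then v(0) = v(π) = 0, and [u' v]_0^π = 0.
Weak formulation: find u (satisfying any essential BC) such that ∫_0^π u'(x) v'(x) dx = ∫_0^π f v dx for all v ∈ V.
Substituting f(x) = 2*sin(2*x), the right-hand side is ∫_0^π (2*sin(2*x)) v dx.


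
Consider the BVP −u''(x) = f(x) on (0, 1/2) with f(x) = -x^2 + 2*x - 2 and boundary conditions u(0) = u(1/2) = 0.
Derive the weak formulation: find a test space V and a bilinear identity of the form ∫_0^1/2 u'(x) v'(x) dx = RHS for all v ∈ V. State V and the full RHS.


V = H^1_0(0, 1/2) (so v(0) = v(1/2) = 0); weak form: ∫_0^1/2 u'v' dx = ∫_0^1/2 (-x^2 + 2*x - 2) v dx for all v ∈ V.

Multiply both sides by a test function v and integrate from 0 to 1/2:
  ∫_0^1/2 −u''(x) v(x) dx = ∫_0^1/2 f(x) v(x) dx.
Integrate the LHS by parts once:
  ∫_0^1/2 −u'' v dx = −[u'(x) v(x)]_0^1/2 + ∫_0^1/2 u'(x) v'(x) dx.
Thus ∫_0^1/2 u'(x) v'(x) dx = ∫_0^1/2 f(x) v(x) dx + [u'(x) v(x)]_0^1/2.
Choose V so that boundary terms are either known or forced to vanish.
u is Dirichlet: u(0) = u(1/2) = 0. Let V = H^1_0(0, 1/2); then v(0) = v(1/2) = 0, and [u' v]_0^1/2 = 0.
Weak formulation: find u (satisfying any essential BC) such that ∫_0^1/2 u'(x) v'(x) dx = ∫_0^1/2 f v dx for all v ∈ V.
Substituting f(x) = -x^2 + 2*x - 2, the right-hand side is ∫_0^1/2 (-x^2 + 2*x - 2) v dx.


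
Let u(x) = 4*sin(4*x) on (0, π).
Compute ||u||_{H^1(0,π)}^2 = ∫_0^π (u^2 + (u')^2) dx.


||u||_{H^1(0,π)}^2 = 136*π

u'(x) = 16*cos(4*x).
Expand u² and (u')² and integrate term by term on (0, π), using: for integers n ≥ 1, ∫_0^π sin²(nx) dx = ∫_0^π cos²(nx) dx = π/2; for n ≠ n', ∫_0^π sin(nx)sin(n'x) dx = ∫_0^π cos(nx)cos(n'x) dx = 0; and by product-to-sum, ∫_0^π sin(nx)cos(n'x) dx = ½∫_0^π [sin((n+n')x) + sin((n−n')x)] dx, which is 0 when n+n' is even and 2n/(n²−n'²) when n+n' is odd (it need not vanish on (0, π)).
  u² squared terms: (4)²·∫sin(4x)² dx = 16·π/2 = 8*π.
  So ∫_0^π u² dx = 8*π.
  (u')² squared terms: (16)²·∫cos(4x)² dx = 256·π/2 = 128*π.
  So ∫_0^π (u')² dx = 128*π.
||u||_{H^1}^2 = (8*π) + (128*π) = 136*π.


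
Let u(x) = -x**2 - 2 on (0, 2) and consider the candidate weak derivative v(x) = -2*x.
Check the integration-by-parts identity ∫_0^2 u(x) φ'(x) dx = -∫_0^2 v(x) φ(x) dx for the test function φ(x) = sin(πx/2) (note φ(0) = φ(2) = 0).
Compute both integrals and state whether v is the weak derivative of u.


LHS = 8/π, RHS = 8/π. Yes, v = u' weakly.

u(x) = -x**2 - 2, classical derivative u'(x) = -2*x.
φ(x) = sin(πx/2), so φ'(x) = π*cos(π*x/2)/2.
Note φ(0) = φ(2) = 0, so the boundary term u·φ vanishes.
LHS = ∫_0^2 u(x) φ'(x) dx = ∫_0^2 (-π*x^2*cos(π*x/2)/2 - π*cos(π*x/2)) dx. Term by term:
  ∫_0^2 -π*cos(π*x/2) dx = 0;  ∫_0^2 -π*x^2*cos(π*x/2)/2 dx = 8/π.
Sum: 0 + 8/π = 8/π.
So LHS = 8/π.
∫_0^2 v(x) φ(x) dx = ∫_0^2 (-2*x*sin(π*x/2)) dx. Term by term:
  ∫_0^2 -2*x*sin(π*x/2) dx = -8/π.
So RHS = -∫_0^2 v(x) φ(x) dx = 8/π.
LHS = RHS, so the identity holds for this test φ.
Moreover u is smooth here and v(x) = u'(x) = -2*x pointwise, so the identity holds for every test function. Hence v is the weak derivative of u.


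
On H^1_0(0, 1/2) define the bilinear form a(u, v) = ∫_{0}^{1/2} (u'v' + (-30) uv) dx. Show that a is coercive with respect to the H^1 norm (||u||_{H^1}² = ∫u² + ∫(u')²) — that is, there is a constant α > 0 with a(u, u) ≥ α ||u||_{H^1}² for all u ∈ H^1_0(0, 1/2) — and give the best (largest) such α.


α = 2*(-15 + 2*π^2)/(1 + 4*π^2)

Coercivity of a(·,·) on H^1_0(0, 1/2) means a(u, u) ≥ α ||u||_{H^1}² for every u ∈ H^1_0.
The interval has length L = 1/2, and Poincaré/coercivity depend only on L. Here a(u, u) = ∫(u')² + (-30)·∫u².
Here c = -30 < 0 with |c| < (π/L)² = 4*π^2, so coercivity still holds. The condition a(u,u) ≥ α||u||_{H^1}² reads (1−α)∫(u')² ≥ (α−c)∫u². Any admissible α is ≤ 1 (rapidly oscillating u have ∫u²/∫(u')² → 0), and α = 1 would force 0 ≥ (1−c)∫u², impossible since c < 1; so 1−α > 0. By the sharp Poincaré inequality on H^1_0 of an interval of length L, ∫(u')² ≥ (π/L)²∫u² with equality for the first sine mode sin(π(x−x₀)/L) (x₀ the left endpoint), so the inequality holds for all u iff (1−α)(π/L)² ≥ α − c, i.e. α ≤ ((π/L)² + c)/((π/L)² + 1) = (1 + c(L/π)²)/(1 + (L/π)²). (Direct route, valid since c ≤ 0: Poincaré gives c∫u² ≥ c(L/π)²∫(u')², so a(u,u) ≥ (1 + c(L/π)²)∫(u')², while ||u||_{H^1}² ≤ (1 + (L/π)²)∫(u')²; dividing yields the same α.) With (π/L)² = 4*π^2 and c = -30, the largest admissible constant is α = ((π/L)² + c)/((π/L)² + 1).
Simplifying, α = 2*(-15 + 2*π^2)/(1 + 4*π^2).


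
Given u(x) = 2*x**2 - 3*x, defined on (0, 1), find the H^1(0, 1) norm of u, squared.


||u||_{H^1}^2 = 47/15

The H^1 norm (squared) on an interval (0, L) is
  ||u||_{H^1}^2 = ∫_0^L u(x)^2 dx + ∫_0^L u'(x)^2 dx.
Compute u'(x) = 4*x - 3.
Then u(x)^2 = 4*x**4 - 12*x**3 + 9*x**2 and u'(x)^2 = 16*x**2 - 24*x + 9.
Integrate each monomial from 0 to 1 using ∫_0^1 c·x^n dx = c·1^(n+1)/(n+1):
  ∫_0^1 u(x)^2 dx = ∫_0^1 (4*x^4 - 12*x^3 + 9*x^2) dx. Term by term:
    ∫_0^1 4*x^4 dx = 4/5;  ∫_0^1 -12*x^3 dx = -3;  ∫_0^1 9*x^2 dx = 3.
  Sum: 4/5 − 3 + 3 = 4/5.
  ∫_0^1 u'(x)^2 dx = ∫_0^1 (16*x^2 - 24*x + 9) dx. Term by term:
    ∫_0^1 16*x^2 dx = 16/3;  ∫_0^1 -24*x dx = -12;  ∫_0^1 9 dx = 9.
  Sum: 16/3 − 12 + 9 = 7/3.
Adding: ||u||_{H^1}^2 = 4/5 + 7/3 = 47/15.


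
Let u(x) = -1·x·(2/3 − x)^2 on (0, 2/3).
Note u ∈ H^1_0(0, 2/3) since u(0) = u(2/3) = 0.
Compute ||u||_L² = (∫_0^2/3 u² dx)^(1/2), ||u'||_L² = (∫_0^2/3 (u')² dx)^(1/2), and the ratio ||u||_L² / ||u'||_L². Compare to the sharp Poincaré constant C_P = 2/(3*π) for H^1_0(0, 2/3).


||u||_L² / ||u'||_L² = sqrt(14)/21 < C_P = 2/(3*π).

u(x) = -1·x·(2/3 − x)^2, so u'(x) = (2 - 9*x)*(3*x - 2)/9.
u(x) = -1·x·(2/3 − x)^2 vanishes at x = 0 and x = 2/3, so u ∈ H^1_0(0, 2/3). Differentiate via the product rule and integrate the resulting polynomials term by term.
  ∫_0^2/3 u² dx = ∫_0^2/3 (x^6 - 8*x^5/3 + 8*x^4/3 - 32*x^3/27 + 16*x^2/81) dx. Term by term:
    ∫_0^2/3 x^6 dx = 128/15309;  ∫_0^2/3 -8*x^5/3 dx = -256/6561;  ∫_0^2/3 8*x^4/3 dx = 256/3645;
    ∫_0^2/3 -32*x^3/27 dx = -128/2187;  ∫_0^2/3 16*x^2/81 dx = 128/6561.
  Sum: 128/15309 − 256/6561 + 256/3645 − 128/2187 + 128/6561 = 128/229635.
  ∫_0^2/3 (u')² dx = ∫_0^2/3 (9*x^4 - 16*x^3 + 88*x^2/9 - 64*x/27 + 16/81) dx. Term by term:
    ∫_0^2/3 9*x^4 dx = 32/135;  ∫_0^2/3 -16*x^3 dx = -64/81;  ∫_0^2/3 88*x^2/9 dx = 704/729;
    ∫_0^2/3 -64*x/27 dx = -128/243;  ∫_0^2/3 16/81 dx = 32/243.
  Sum: 32/135 − 64/81 + 704/729 − 128/243 + 32/243 = 64/3645.
∫_0^2/3 u² dx = 128/229635, so ||u||_L² = 8*sqrt(70)/2835.
∫_0^2/3 (u')² dx = 64/3645, so ||u'||_L² = 8*sqrt(5)/135.
Ratio ||u||_L² / ||u'||_L² = sqrt(14)/21.
Sharp Poincaré constant on H^1_0(0, 2/3) is C_P = L/π = 2/(3*π), achieved by sin(3*π/2·x).
A polynomial bump cannot attain the sharp Poincaré constant (only the first sine eigenfunction does), so the ratio is strictly less than C_P, consistent with ||u||_L² ≤ C_P ||u'||_L².


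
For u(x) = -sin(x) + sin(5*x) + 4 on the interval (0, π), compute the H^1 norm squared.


||u||_{H^1(0,π)}^2 = -64/5 + 30*π

u'(x) = -cos(x) + 5*cos(5*x).
Expand u² and (u')² and integrate term by term on (0, π), using: for integers n ≥ 1, ∫_0^π sin²(nx) dx = ∫_0^π cos²(nx) dx = π/2; for n ≠ n', ∫_0^π sin(nx)sin(n'x) dx = ∫_0^π cos(nx)cos(n'x) dx = 0; and by product-to-sum, ∫_0^π sin(nx)cos(n'x) dx = ½∫_0^π [sin((n+n')x) + sin((n−n')x)] dx, which is 0 when n+n' is even and 2n/(n²−n'²) when n+n' is odd (it need not vanish on (0, π)). For the constant mode: ∫_0^π 1 dx = π, ∫_0^π cos(nx) dx = 0, ∫_0^π sin(nx) dx = (1−(−1)^n)/n.
  u² squared terms: (4)²·∫1 dx = 16·π = 16*π;  (-1)²·∫sin(x)² dx = 1·π/2 = π/2;  (1)²·∫sin(5x)² dx = 1·π/2 = π/2.
  u² cross terms: 2·(4)·(-1)·∫1·sin(x) dx = -8·(2) = -16;  2·(4)·(1)·∫1·sin(5x) dx = 8·(2/5) = 16/5;  2·(-1)·(1)·∫sin(x)·sin(5x) dx = -2·(0) = 0.
  So ∫_0^π u² dx = 16*π + π/2 + π/2 − 16 + 16/5 + 0 = -64/5 + 17*π.
  (u')² squared terms: (-1)²·∫cos(x)² dx = 1·π/2 = π/2;  (5)²·∫cos(5x)² dx = 25·π/2 = 25*π/2.
  (u')² cross terms: 2·(-1)·(5)·∫cos(x)·cos(5x) dx = -10·(0) = 0.
  So ∫_0^π (u')² dx = π/2 + 25*π/2 + 0 = 13*π.
||u||_{H^1}^2 = (-64/5 + 17*π) + (13*π) = -64/5 + 30*π.


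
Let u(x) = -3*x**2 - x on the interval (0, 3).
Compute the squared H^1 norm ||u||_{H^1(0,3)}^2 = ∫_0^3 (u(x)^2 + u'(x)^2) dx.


||u||_{H^1}^2 = 9489/10

The H^1 norm (squared) on an interval (0, L) is
  ||u||_{H^1}^2 = ∫_0^L u(x)^2 dx + ∫_0^L u'(x)^2 dx.
Compute u'(x) = -6*x - 1.
Then u(x)^2 = 9*x**4 + 6*x**3 + x**2 and u'(x)^2 = 36*x**2 + 12*x + 1.
Integrate each monomial from 0 to 3 using ∫_0^3 c·x^n dx = c·3^(n+1)/(n+1):
  ∫_0^3 u(x)^2 dx = ∫_0^3 (9*x^4 + 6*x^3 + x^2) dx. Term by term:
    ∫_0^3 9*x^4 dx = 2187/5;  ∫_0^3 6*x^3 dx = 243/2;  ∫_0^3 x^2 dx = 9.
  Sum: 2187/5 + 243/2 + 9 = 5679/10.
  ∫_0^3 u'(x)^2 dx = ∫_0^3 (36*x^2 + 12*x + 1) dx. Term by term:
    ∫_0^3 36*x^2 dx = 324;  ∫_0^3 12*x dx = 54;  ∫_0^3 1 dx = 3.
  Sum: 324 + 54 + 3 = 381.
Adding: ||u||_{H^1}^2 = 5679/10 + 381 = 9489/10.


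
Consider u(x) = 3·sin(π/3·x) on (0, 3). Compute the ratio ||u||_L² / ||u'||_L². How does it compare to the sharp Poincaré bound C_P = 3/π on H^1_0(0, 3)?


||u||_L² / ||u'||_L² = 3/π = C_P.

u(x) = 3·sin(π/3·x), so u'(x) = π*cos(π*x/3).
Writing u(x) = A·sin(kπx/L) with A = 3 and k = 1, use ∫_0^L sin²(kπx/L) dx = L/2 and ∫_0^L cos²(kπx/L) dx = L/2.
u² = 9·sin²(π/3·x) and (u')² = π^2·cos²(π/3·x), and each of sin², cos² integrates to L/2 = 3/2 over (0, 3).
∫_0^3 u² dx = 27/2, so ||u||_L² = 3*sqrt(6)/2.
∫_0^3 (u')² dx = 3*π^2/2, so ||u'||_L² = sqrt(6)*π/2.
Ratio ||u||_L² / ||u'||_L² = 3/π.
Sharp Poincaré constant on H^1_0(0, 3) is C_P = L/π = 3/π, achieved by sin(π/3·x).
This is the k = 1 eigenfunction (up to amplitude), so the ratio equals the sharp Poincaré constant exactly.


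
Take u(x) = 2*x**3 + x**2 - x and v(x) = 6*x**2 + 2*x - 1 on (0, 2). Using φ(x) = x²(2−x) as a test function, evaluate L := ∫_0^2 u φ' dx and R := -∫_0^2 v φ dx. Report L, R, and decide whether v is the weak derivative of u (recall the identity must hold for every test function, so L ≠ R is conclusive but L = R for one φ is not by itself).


LHS = -44/3, RHS = -44/3. Yes, v = u' weakly.

u(x) = 2*x**3 + x**2 - x, classical derivative u'(x) = 6*x**2 + 2*x - 1.
φ(x) = x²(2−x), so φ'(x) = x*(4 - 3*x).
Note φ(0) = φ(2) = 0, so the boundary term u·φ vanishes.
LHS = ∫_0^2 u(x) φ'(x) dx = ∫_0^2 (-6*x^5 + 5*x^4 + 7*x^3 - 4*x^2) dx. Term by term:
  ∫_0^2 -6*x^5 dx = -64;  ∫_0^2 5*x^4 dx = 32;  ∫_0^2 7*x^3 dx = 28;
  ∫_0^2 -4*x^2 dx = -32/3.
Sum: -64 + 32 + 28 − 32/3 = -44/3.
So LHS = -44/3.
∫_0^2 v(x) φ(x) dx = ∫_0^2 (-6*x^5 + 10*x^4 + 5*x^3 - 2*x^2) dx. Term by term:
  ∫_0^2 -6*x^5 dx = -64;  ∫_0^2 10*x^4 dx = 64;  ∫_0^2 5*x^3 dx = 20;
  ∫_0^2 -2*x^2 dx = -16/3.
Sum: -64 + 64 + 20 − 16/3 = 44/3.
So RHS = -∫_0^2 v(x) φ(x) dx = -44/3.
LHS = RHS, so the identity holds for this test φ.
Moreover u is smooth here and v(x) = u'(x) = 6*x**2 + 2*x - 1 pointwise, so the identity holds for every test function. Hence v is the weak derivative of u.


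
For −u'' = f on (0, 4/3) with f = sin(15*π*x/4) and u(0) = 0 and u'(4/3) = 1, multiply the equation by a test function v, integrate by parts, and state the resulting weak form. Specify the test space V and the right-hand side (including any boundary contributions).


V = {v ∈ H^1(0, 4/3) : v(0) = 0} (test functions vanish at x = 0 where u is specified); weak form: ∫_0^4/3 u'v' dx = ∫_0^4/3 (sin(15*π*x/4)) v dx + v(4/3) for all v ∈ V.

Multiply both sides by a test function v and integrate from 0 to 4/3:
  ∫_0^4/3 −u''(x) v(x) dx = ∫_0^4/3 f(x) v(x) dx.
Integrate the LHS by parts once:
  ∫_0^4/3 −u'' v dx = −[u'(x) v(x)]_0^4/3 + ∫_0^4/3 u'(x) v'(x) dx.
Thus ∫_0^4/3 u'(x) v'(x) dx = ∫_0^4/3 f(x) v(x) dx + [u'(x) v(x)]_0^4/3.
Choose V so that boundary terms are either known or forced to vanish.
Mixed BC: u(0) = 0 (Dirichlet) and u'(4/3) = 1 (Neumann). Define V = {v ∈ H^1(0, 4/3) : v(0) = 0}. Then [u' v]_0^4/3 = u'(4/3)·v(4/3) − u'(0)·0 = v(4/3).
Weak formulation: find u (satisfying any essential BC) such that ∫_0^4/3 u'(x) v'(x) dx = ∫_0^4/3 f v dx + v(4/3) for all v ∈ V (Dirichlet at 0 absorbed into V; Neumann datum at x = 4/3 contributes the boundary term).
Substituting f(x) = sin(15*π*x/4), the right-hand side is ∫_0^4/3 (sin(15*π*x/4)) v dx + v(4/3).


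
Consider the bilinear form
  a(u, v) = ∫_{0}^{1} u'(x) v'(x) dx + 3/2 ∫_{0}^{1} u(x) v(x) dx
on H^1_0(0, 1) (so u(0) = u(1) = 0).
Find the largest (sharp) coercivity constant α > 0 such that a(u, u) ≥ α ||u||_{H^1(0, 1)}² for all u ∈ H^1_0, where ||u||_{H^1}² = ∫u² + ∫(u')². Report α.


α = 1

Coercivity of a(·,·) on H^1_0(0, 1) means a(u, u) ≥ α ||u||_{H^1}² for every u ∈ H^1_0.
The interval has length L = 1, and Poincaré/coercivity depend only on L. Here a(u, u) = ∫(u')² + (3/2)·∫u².
Here c = 3/2 ≥ 1, so a(u,u) = ∫(u')² + c∫u² ≥ ∫(u')² + ∫u² = ||u||_{H^1}², i.e. α = 1 works. No larger α is possible: a(u,u) ≥ α||u||_{H^1}² means (1−α)∫(u')² ≥ (α−c)∫u², and for the modes u_n = sin(nπ(x−x₀)/L) (x₀ the left endpoint) one has ∫u_n²/∫(u_n')² = (L/(nπ))² → 0, so a(u_n,u_n)/||u_n||_{H^1}² → 1. Hence the optimal constant is α = 1.
Therefore α = 1.


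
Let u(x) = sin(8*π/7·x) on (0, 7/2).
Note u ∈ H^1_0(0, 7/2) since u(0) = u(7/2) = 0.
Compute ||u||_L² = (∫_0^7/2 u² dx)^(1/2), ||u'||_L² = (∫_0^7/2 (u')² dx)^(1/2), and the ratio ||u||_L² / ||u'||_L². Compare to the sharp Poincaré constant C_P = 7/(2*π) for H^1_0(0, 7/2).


||u||_L² / ||u'||_L² = 7/(8*π) < C_P = 7/(2*π).

u(x) = sin(8*π/7·x), so u'(x) = 8*π*cos(8*π*x/7)/7.
Writing u(x) = A·sin(kπx/L) with A = 1 and k = 4, use ∫_0^L sin²(kπx/L) dx = L/2 and ∫_0^L cos²(kπx/L) dx = L/2.
u² = 1·sin²(8*π/7·x) and (u')² = 64*π^2/49·cos²(8*π/7·x), and each of sin², cos² integrates to L/2 = 7/4 over (0, 7/2).
∫_0^7/2 u² dx = 7/4, so ||u||_L² = sqrt(7)/2.
∫_0^7/2 (u')² dx = 16*π^2/7, so ||u'||_L² = 4*sqrt(7)*π/7.
Ratio ||u||_L² / ||u'||_L² = 7/(8*π).
Sharp Poincaré constant on H^1_0(0, 7/2) is C_P = L/π = 7/(2*π), achieved by sin(2*π/7·x).
This is the k = 4 harmonic; the ratio L/(kπ) is strictly less than C_P = L/π, consistent with the sharp inequality ||u||_L² ≤ C_P ||u'||_L².


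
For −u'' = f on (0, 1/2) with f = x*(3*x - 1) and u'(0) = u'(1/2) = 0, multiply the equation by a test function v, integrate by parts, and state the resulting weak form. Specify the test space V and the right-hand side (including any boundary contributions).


V = H^1(0, 1/2) (no boundary constraint on v; u is determined up to an additive constant); weak form: ∫_0^1/2 u'v' dx = ∫_0^1/2 (x*(3*x - 1)) v dx for all v ∈ V.

Multiply both sides by a test function v and integrate from 0 to 1/2:
  ∫_0^1/2 −u''(x) v(x) dx = ∫_0^1/2 f(x) v(x) dx.
Integrate the LHS by parts once:
  ∫_0^1/2 −u'' v dx = −[u'(x) v(x)]_0^1/2 + ∫_0^1/2 u'(x) v'(x) dx.
Thus ∫_0^1/2 u'(x) v'(x) dx = ∫_0^1/2 f(x) v(x) dx + [u'(x) v(x)]_0^1/2.
Choose V so that boundary terms are either known or forced to vanish.
u has homogeneous Neumann: u'(0) = u'(1/2) = 0. So [u' v]_0^1/2 = 0·v(1/2) − 0·v(0) = 0 for any v; take V = H^1(0, 1/2).
Weak formulation: find u (satisfying any essential BC) such that ∫_0^1/2 u'(x) v'(x) dx = ∫_0^1/2 f v dx for all v ∈ V (homogeneous Neumann, so boundary terms vanish).
Substituting f(x) = x*(3*x - 1), the right-hand side is ∫_0^1/2 (x*(3*x - 1)) v dx.
Compatibility check (pure Neumann): taking v ≡ 1 ∈ V gives 0 = ∫_0^1/2 f dx + (0) − (0), i.e. ∫_0^1/2 f dx must equal u'(0) − u'(1/2) = 0. Indeed ∫_0^1/2 (x*(3*x - 1)) dx = 0, so the data are compatible. The solution is then unique only up to an additive constant (fix it e.g. by requiring ∫_0^1/2 u dx = 0).


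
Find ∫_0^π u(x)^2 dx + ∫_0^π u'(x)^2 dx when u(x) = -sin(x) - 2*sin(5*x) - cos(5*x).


||u||_{H^1(0,π)}^2 = 66*π

u'(x) = 5*sin(5*x) - cos(x) - 10*cos(5*x).
Expand u² and (u')² and integrate term by term on (0, π), using: for integers n ≥ 1, ∫_0^π sin²(nx) dx = ∫_0^π cos²(nx) dx = π/2; for n ≠ n', ∫_0^π sin(nx)sin(n'x) dx = ∫_0^π cos(nx)cos(n'x) dx = 0; and by product-to-sum, ∫_0^π sin(nx)cos(n'x) dx = ½∫_0^π [sin((n+n')x) + sin((n−n')x)] dx, which is 0 when n+n' is even and 2n/(n²−n'²) when n+n' is odd (it need not vanish on (0, π)).
  u² squared terms: (-1)²·∫cos(5x)² dx = 1·π/2 = π/2;  (-1)²·∫sin(x)² dx = 1·π/2 = π/2;  (-2)²·∫sin(5x)² dx = 4·π/2 = 2*π.
  u² cross terms: 2·(-1)·(-1)·∫cos(5x)·sin(x) dx = 2·(0) = 0;  2·(-1)·(-2)·∫cos(5x)·sin(5x) dx = 4·(0) = 0;  2·(-1)·(-2)·∫sin(x)·sin(5x) dx = 4·(0) = 0.
  So ∫_0^π u² dx = π/2 + π/2 + 2*π + 0 + 0 + 0 = 3*π.
  (u')² squared terms: (-1)²·∫cos(x)² dx = 1·π/2 = π/2;  (-10)²·∫cos(5x)² dx = 100·π/2 = 50*π;  (5)²·∫sin(5x)² dx = 25·π/2 = 25*π/2.
  (u')² cross terms: 2·(-1)·(-10)·∫cos(x)·cos(5x) dx = 20·(0) = 0;  2·(-1)·(5)·∫cos(x)·sin(5x) dx = -10·(0) = 0;  2·(-10)·(5)·∫cos(5x)·sin(5x) dx = -100·(0) = 0.
  So ∫_0^π (u')² dx = π/2 + 50*π + 25*π/2 + 0 + 0 + 0 = 63*π.
||u||_{H^1}^2 = (3*π) + (63*π) = 66*π.


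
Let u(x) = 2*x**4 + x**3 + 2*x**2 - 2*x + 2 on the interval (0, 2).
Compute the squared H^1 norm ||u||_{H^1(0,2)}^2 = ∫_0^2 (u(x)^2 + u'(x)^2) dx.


||u||_{H^1}^2 = 831856/315

The H^1 norm (squared) on an interval (0, L) is
  ||u||_{H^1}^2 = ∫_0^L u(x)^2 dx + ∫_0^L u'(x)^2 dx.
Compute u'(x) = 8*x**3 + 3*x**2 + 4*x - 2.
Then u(x)^2 = 4*x**8 + 4*x**7 + 9*x**6 - 4*x**5 + 8*x**4 - 4*x**3 + 12*x**2 - 8*x + 4 and u'(x)^2 = 64*x**6 + 48*x**5 + 73*x**4 - 8*x**3 + 4*x**2 - 16*x + 4.
Integrate each monomial from 0 to 2 using ∫_0^2 c·x^n dx = c·2^(n+1)/(n+1):
  ∫_0^2 u(x)^2 dx = ∫_0^2 (4*x^8 + 4*x^7 + 9*x^6 - 4*x^5 + 8*x^4 - 4*x^3 + 12*x^2 - 8*x + 4) dx. Term by term:
    ∫_0^2 4*x^8 dx = 2048/9;  ∫_0^2 4*x^7 dx = 128;  ∫_0^2 9*x^6 dx = 1152/7;
    ∫_0^2 -4*x^5 dx = -128/3;  ∫_0^2 8*x^4 dx = 256/5;  ∫_0^2 -4*x^3 dx = -16;
    ∫_0^2 12*x^2 dx = 32;  ∫_0^2 -8*x dx = -16;  ∫_0^2 4 dx = 8.
  Sum: 2048/9 + 128 + 1152/7 − 128/3 + 256/5 − 16 + 32 − 16 + 8 = 169048/315.
  ∫_0^2 u'(x)^2 dx = ∫_0^2 (64*x^6 + 48*x^5 + 73*x^4 - 8*x^3 + 4*x^2 - 16*x + 4) dx. Term by term:
    ∫_0^2 64*x^6 dx = 8192/7;  ∫_0^2 48*x^5 dx = 512;  ∫_0^2 73*x^4 dx = 2336/5;
    ∫_0^2 -8*x^3 dx = -32;  ∫_0^2 4*x^2 dx = 32/3;  ∫_0^2 -16*x dx = -32;
    ∫_0^2 4 dx = 8.
  Sum: 8192/7 + 512 + 2336/5 − 32 + 32/3 − 32 + 8 = 220936/105.
Adding: ||u||_{H^1}^2 = 169048/315 + 220936/105 = 831856/315.


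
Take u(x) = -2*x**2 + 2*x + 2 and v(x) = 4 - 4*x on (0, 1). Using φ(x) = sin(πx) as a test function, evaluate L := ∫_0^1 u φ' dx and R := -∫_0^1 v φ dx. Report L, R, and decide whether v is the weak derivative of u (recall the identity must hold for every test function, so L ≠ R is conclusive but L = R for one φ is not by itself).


LHS = 0, RHS = -4/π. No, v is not the weak derivative of u.

u(x) = -2*x**2 + 2*x + 2, classical derivative u'(x) = 2 - 4*x.
φ(x) = sin(πx), so φ'(x) = π*cos(π*x).
Note φ(0) = φ(1) = 0, so the boundary term u·φ vanishes.
LHS = ∫_0^1 u(x) φ'(x) dx = ∫_0^1 (-2*π*x^2*cos(π*x) + 2*π*x*cos(π*x) + 2*π*cos(π*x)) dx. Term by term:
  ∫_0^1 2*π*cos(π*x) dx = 0;  ∫_0^1 -2*π*x^2*cos(π*x) dx = 4/π;  ∫_0^1 2*π*x*cos(π*x) dx = -4/π.
Sum: 0 + 4/π − 4/π = 0.
So LHS = 0.
∫_0^1 v(x) φ(x) dx = ∫_0^1 (-4*x*sin(π*x) + 4*sin(π*x)) dx. Term by term:
  ∫_0^1 4*sin(π*x) dx = 8/π;  ∫_0^1 -4*x*sin(π*x) dx = -4/π.
Sum: 8/π − 4/π = 4/π.
So RHS = -∫_0^1 v(x) φ(x) dx = -4/π.
LHS − RHS = 4/π ≠ 0, so the identity fails.
(For a valid weak derivative the identity must hold for EVERY test function, in particular this one. The failure shows v is NOT the weak derivative of u.)
Correct weak derivative would be u'(x) = 2 - 4*x.


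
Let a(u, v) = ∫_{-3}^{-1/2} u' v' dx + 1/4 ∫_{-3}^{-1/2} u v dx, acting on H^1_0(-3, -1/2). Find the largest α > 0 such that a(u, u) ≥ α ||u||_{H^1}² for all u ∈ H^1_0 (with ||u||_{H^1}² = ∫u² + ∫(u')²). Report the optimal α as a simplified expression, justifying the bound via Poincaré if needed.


α = (25 + 16*π^2)/(4*(25 + 4*π^2))

Coercivity of a(·,·) on H^1_0(-3, -1/2) means a(u, u) ≥ α ||u||_{H^1}² for every u ∈ H^1_0.
The interval has length L = 5/2, and Poincaré/coercivity depend only on L. Here a(u, u) = ∫(u')² + (1/4)·∫u².
Here 0 < c = 1/4 < 1. The condition a(u,u) ≥ α||u||_{H^1}² reads (1−α)∫(u')² ≥ (α−c)∫u². Any admissible α is ≤ 1 (rapidly oscillating u have ∫u²/∫(u')² → 0), and α = 1 would force 0 ≥ (1−c)∫u², impossible since c < 1; so 1−α > 0. By the sharp Poincaré inequality on H^1_0 of an interval of length L, ∫(u')² ≥ (π/L)²∫u² with equality for the first sine mode sin(π(x−x₀)/L) (x₀ the left endpoint), so the inequality holds for all u iff (1−α)(π/L)² ≥ α − c, i.e. α ≤ ((π/L)² + c)/((π/L)² + 1) = (1 + c(L/π)²)/(1 + (L/π)²). With (π/L)² = 4*π^2/25 and c = 1/4, the largest admissible constant is α = ((π/L)² + c)/((π/L)² + 1).
Simplifying, α = (25 + 16*π^2)/(4*(25 + 4*π^2)).


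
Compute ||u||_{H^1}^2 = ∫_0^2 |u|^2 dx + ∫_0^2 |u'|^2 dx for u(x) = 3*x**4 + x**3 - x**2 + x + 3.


||u||_{H^1}^2 = 141488/35

The H^1 norm (squared) on an interval (0, L) is
  ||u||_{H^1}^2 = ∫_0^L u(x)^2 dx + ∫_0^L u'(x)^2 dx.
Compute u'(x) = 12*x**3 + 3*x**2 - 2*x + 1.
Then u(x)^2 = 9*x**8 + 6*x**7 - 5*x**6 + 4*x**5 + 21*x**4 + 4*x**3 - 5*x**2 + 6*x + 9 and u'(x)^2 = 144*x**6 + 72*x**5 - 39*x**4 + 12*x**3 + 10*x**2 - 4*x + 1.
Integrate each monomial from 0 to 2 using ∫_0^2 c·x^n dx = c·2^(n+1)/(n+1):
  ∫_0^2 u(x)^2 dx = ∫_0^2 (9*x^8 + 6*x^7 - 5*x^6 + 4*x^5 + 21*x^4 + 4*x^3 - 5*x^2 + 6*x + 9) dx. Term by term:
    ∫_0^2 9*x^8 dx = 512;  ∫_0^2 6*x^7 dx = 192;  ∫_0^2 -5*x^6 dx = -640/7;
    ∫_0^2 4*x^5 dx = 128/3;  ∫_0^2 21*x^4 dx = 672/5;  ∫_0^2 4*x^3 dx = 16;
    ∫_0^2 -5*x^2 dx = -40/3;  ∫_0^2 6*x dx = 12;  ∫_0^2 9 dx = 18.
  Sum: 512 + 192 − 640/7 + 128/3 + 672/5 + 16 − 40/3 + 12 + 18 = 86342/105.
  ∫_0^2 u'(x)^2 dx = ∫_0^2 (144*x^6 + 72*x^5 - 39*x^4 + 12*x^3 + 10*x^2 - 4*x + 1) dx. Term by term:
    ∫_0^2 144*x^6 dx = 18432/7;  ∫_0^2 72*x^5 dx = 768;  ∫_0^2 -39*x^4 dx = -1248/5;
    ∫_0^2 12*x^3 dx = 48;  ∫_0^2 10*x^2 dx = 80/3;  ∫_0^2 -4*x dx = -8;
    ∫_0^2 1 dx = 2.
  Sum: 18432/7 + 768 − 1248/5 + 48 + 80/3 − 8 + 2 = 338122/105.
Adding: ||u||_{H^1}^2 = 86342/105 + 338122/105 = 141488/35.


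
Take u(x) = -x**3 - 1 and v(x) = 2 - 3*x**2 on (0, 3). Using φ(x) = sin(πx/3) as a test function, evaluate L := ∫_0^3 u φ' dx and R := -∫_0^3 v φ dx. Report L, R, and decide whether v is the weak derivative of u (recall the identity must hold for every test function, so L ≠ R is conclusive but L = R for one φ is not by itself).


LHS = -324/π^3 + 81/π, RHS = -324/π^3 + 69/π. No, v is not the weak derivative of u.

u(x) = -x**3 - 1, classical derivative u'(x) = -3*x**2.
φ(x) = sin(πx/3), so φ'(x) = π*cos(π*x/3)/3.
Note φ(0) = φ(3) = 0, so the boundary term u·φ vanishes.
LHS = ∫_0^3 u(x) φ'(x) dx = ∫_0^3 (-π*x^3*cos(π*x/3)/3 - π*cos(π*x/3)/3) dx. Term by term:
  ∫_0^3 -π*cos(π*x/3)/3 dx = 0;  ∫_0^3 -π*x^3*cos(π*x/3)/3 dx = -324/π^3 + 81/π.
Sum: 0 + -324/π^3 + 81/π = -324/π^3 + 81/π.
So LHS = -324/π^3 + 81/π.
∫_0^3 v(x) φ(x) dx = ∫_0^3 (-3*x^2*sin(π*x/3) + 2*sin(π*x/3)) dx. Term by term:
  ∫_0^3 2*sin(π*x/3) dx = 12/π;  ∫_0^3 -3*x^2*sin(π*x/3) dx = -81/π + 324/π^3.
Sum: 12/π + -81/π + 324/π^3 = -69/π + 324/π^3.
So RHS = -∫_0^3 v(x) φ(x) dx = -324/π^3 + 69/π.
LHS − RHS = 12/π ≠ 0, so the identity fails.
(For a valid weak derivative the identity must hold for EVERY test function, in particular this one. The failure shows v is NOT the weak derivative of u.)
Correct weak derivative would be u'(x) = -3*x**2.
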